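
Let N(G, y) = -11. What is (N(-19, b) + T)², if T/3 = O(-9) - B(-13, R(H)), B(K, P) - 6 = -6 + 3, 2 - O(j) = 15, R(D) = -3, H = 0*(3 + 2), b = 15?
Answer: 3481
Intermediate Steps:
H = 0 (H = 0*5 = 0)
O(j) = -13 (O(j) = 2 - 1*15 = 2 - 15 = -13)
B(K, P) = 3 (B(K, P) = 6 + (-6 + 3) = 6 - 3 = 3)
T = -48 (T = 3*(-13 - 1*3) = 3*(-13 - 3) = 3*(-16) = -48)
(N(-19, b) + T)² = (-11 - 48)² = (-59)² = 3481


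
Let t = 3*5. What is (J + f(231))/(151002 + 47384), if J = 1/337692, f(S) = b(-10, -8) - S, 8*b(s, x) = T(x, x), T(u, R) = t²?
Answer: -137018527/133986730224 ≈ -0.0010226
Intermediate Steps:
t = 15
T(u, R) = 225 (T(u, R) = 15² = 225)
b(s, x) = 225/8 (b(s, x) = (⅛)*225 = 225/8)
f(S) = 225/8 - S
J = 1/337692 ≈ 2.9613e-6
(J + f(231))/(151002 + 47384) = (1/337692 + (225/8 - 1*231))/(151002 + 47384) = (1/337692 + (225/8 - 231))/198386 = (1/337692 - 1623/8)*(1/198386) = -137018527/675384*1/198386 = -137018527/133986730224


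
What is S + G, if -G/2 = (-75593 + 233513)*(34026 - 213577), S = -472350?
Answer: 56708915490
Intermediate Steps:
G = 56709387840 (G = -2*(-75593 + 233513)*(34026 - 213577) = -315840*(-179551) = -2*(-28354693920) = 56709387840)
S + G = -472350 + 56709387840 = 56708915490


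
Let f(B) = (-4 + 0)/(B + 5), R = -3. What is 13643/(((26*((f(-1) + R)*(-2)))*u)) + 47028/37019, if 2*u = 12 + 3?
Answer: 578413897/57749640 ≈ 10.016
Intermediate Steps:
u = 15/2 (u = (12 + 3)/2 = (½)*15 = 15/2 ≈ 7.5000)
f(B) = -4/(5 + B)
13643/(((26*((f(-1) + R)*(-2)))*u)) + 47028/37019 = 13643/(((26*((-4/(5 - 1) - 3)*(-2)))*(15/2))) + 47028/37019 = 13643/(((26*((-4/4 - 3)*(-2)))*(15/2))) + 47028*(1/37019) = 13643/(((26*((-4*¼ - 3)*(-2)))*(15/2))) + 47028/37019 = 13643/(((26*((-1 - 3)*(-2)))*(15/2))) + 47028/37019 = 13643/(((26*(-4*(-2)))*(15/2))) + 47028/37019 = 13643/(((26*8)*(15/2))) + 47028/37019 = 13643/((208*(15/2))) + 47028/37019 = 13643/1560 + 47028/37019 = 578413897/57749640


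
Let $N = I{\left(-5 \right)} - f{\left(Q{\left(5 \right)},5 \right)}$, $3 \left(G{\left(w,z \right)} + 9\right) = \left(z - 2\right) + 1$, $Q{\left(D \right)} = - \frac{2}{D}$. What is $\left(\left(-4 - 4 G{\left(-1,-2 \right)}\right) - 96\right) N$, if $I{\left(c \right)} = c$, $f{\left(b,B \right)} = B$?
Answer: $600$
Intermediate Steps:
$G{\left(w,z \right)} = - \frac{28}{3} + \frac{z}{3}$ ($G{\left(w,z \right)} = -9 + \frac{\left(z - 2\right) + 1}{3} = -9 + \frac{\left(-2 + z\right) + 1}{3} = -9 + \frac{-1 + z}{3} = -9 + \left(- \frac{1}{3} + \frac{z}{3}\right) = - \frac{28}{3} + \frac{z}{3}$)
$N = -10$ ($N = -5 - 5 = -10$)
$\left(\left(-4 - 4 G{\left(-1,-2 \right)}\right) - 96\right) N = \left(\left(-4 - 4 \left(- \frac{28}{3} + \frac{1}{3} \left(-2\right)\right)\right) - 96\right) \left(-10\right) = \left(\left(-4 - 4 \left(- \frac{28}{3} - \frac{2}{3}\right)\right) - 96\right) \left(-10\right) = \left(\left(-4 - -40\right) - 96\right) \left(-10\right) = \left(\left(-4 + 40\right) - 96\right) \left(-10\right) = \left(36 - 96\right) \left(-10\right) = \left(-60\right) \left(-10\right) = 600$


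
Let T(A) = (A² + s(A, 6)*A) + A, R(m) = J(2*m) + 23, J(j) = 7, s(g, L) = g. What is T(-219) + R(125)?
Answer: 95733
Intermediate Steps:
R(m) = 30 (R(m) = 7 + 23 = 30)
T(A) = A + 2*A² (T(A) = (A² + A*A) + A = (A² + A²) + A = 2*A² + A = A + 2*A²)
T(-219) + R(125) = -219*(1 + 2*(-219)) + 30 = -219*(1 - 438) + 30 = -219*(-437) + 30 = 95703 + 30 = 95733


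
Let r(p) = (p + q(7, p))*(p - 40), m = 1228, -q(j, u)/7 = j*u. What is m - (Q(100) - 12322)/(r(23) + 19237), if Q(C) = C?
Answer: 46682362/38005 ≈ 1228.3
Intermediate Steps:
q(j, u) = -7*j*u
r(p) = -48*p*(-40 + p) (r(p) = (p - 7*7*p)*(p - 40) = (p - 49*p)*(-40 + p) = (-48*p)*(-40 + p) = -48*p*(-40 + p))
m - (Q(100) - 12322)/(r(23) + 19237) = 1228 - (100 - 12322)/(48*23*(40 - 1*23) + 19237) = 1228 - (-12222)/(48*23*(40 - 23) + 19237) = 1228 - (-12222)/(48*23*17 + 19237) = 1228 - (-12222)/(18768 + 19237) = 1228 - (-12222)/38005 = 1228 - 1*(-12222/38005) = 1228 + 12222/38005 = 46682362/38005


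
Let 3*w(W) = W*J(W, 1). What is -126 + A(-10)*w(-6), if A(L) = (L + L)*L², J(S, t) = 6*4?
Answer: 95874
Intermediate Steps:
J(S, t) = 24
w(W) = 8*W (w(W) = (W*24)/3 = (24*W)/3 = 8*W)
A(L) = 2*L³ (A(L) = (2*L)*L² = 2*L³)
-126 + A(-10)*w(-6) = -126 + (2*(-10)³)*(8*(-6)) = -126 + (2*(-1000))*(-48) = -126 - 2000*(-48) = -126 + 96000 = 95874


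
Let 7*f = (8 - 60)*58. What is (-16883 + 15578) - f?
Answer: -6119/7 ≈ -874.14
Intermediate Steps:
f = -3016/7 (f = ((8 - 60)*58)/7 = (-52*58)/7 = (⅐)*(-3016) = -3016/7 ≈ -430.86)
(-16883 + 15578) - f = (-16883 + 15578) - 1*(-3016/7) = -1305 + 3016/7 = -6119/7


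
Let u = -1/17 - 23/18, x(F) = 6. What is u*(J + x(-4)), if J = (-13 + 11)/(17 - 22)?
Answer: -6544/765 ≈ -8.5542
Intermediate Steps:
u = -409/306 (u = -1*1/17 - 23*1/18 = -1/17 - 23/18 = -409/306 ≈ -1.3366)
J = ⅖ (J = -2/(-5) = -2*(-⅕) = ⅖ ≈ 0.40000)
u*(J + x(-4)) = -409*(⅖ + 6)/306 = -409/306*32/5 = -6544/765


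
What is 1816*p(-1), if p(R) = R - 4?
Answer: -9080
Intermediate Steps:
p(R) = -4 + R
1816*p(-1) = 1816*(-4 - 1) = 1816*(-5) = -9080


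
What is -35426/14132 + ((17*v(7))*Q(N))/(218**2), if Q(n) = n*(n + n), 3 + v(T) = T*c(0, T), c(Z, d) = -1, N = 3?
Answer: -215853643/83951146 ≈ -2.5712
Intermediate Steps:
v(T) = -3 - T (v(T) = -3 + T*(-1) = -3 - T)
Q(n) = 2*n**2 (Q(n) = n*(2*n) = 2*n**2)
-35426/14132 + ((17*v(7))*Q(N))/(218**2) = -35426/14132 + ((17*(-3 - 1*7))*(2*3**2))/(218**2) = -35426*1/14132 + ((17*(-3 - 7))*(2*9))/47524 = -17713/7066 + ((17*(-10))*18)*(1/47524) = -17713/7066 - 170*18*(1/47524) = -17713/7066 - 3060*1/47524 = -17713/7066 - 765/11881 = -215853643/83951146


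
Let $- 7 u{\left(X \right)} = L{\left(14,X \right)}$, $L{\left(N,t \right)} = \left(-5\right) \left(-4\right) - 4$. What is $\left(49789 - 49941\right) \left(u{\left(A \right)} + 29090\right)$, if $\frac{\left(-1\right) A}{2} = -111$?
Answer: $- \frac{30949328}{7} \approx -4.4213 \cdot 10^{6}$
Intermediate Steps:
$A = 222$ ($A = \left(-2\right) \left(-111\right) = 222$)
$L{\left(N,t \right)} = 16$ ($L{\left(N,t \right)} = 20 - 4 = 16$)
$u{\left(X \right)} = - \frac{16}{7}$ ($u{\left(X \right)} = \left(- \frac{1}{7}\right) 16 = - \frac{16}{7}$)
$\left(49789 - 49941\right) \left(u{\left(A \right)} + 29090\right) = \left(49789 - 49941\right) \left(- \frac{16}{7} + 29090\right) = \left(-152\right) \frac{203614}{7} = - \frac{30949328}{7}$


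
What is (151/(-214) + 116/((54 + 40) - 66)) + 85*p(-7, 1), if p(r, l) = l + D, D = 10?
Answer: 1405779/1498 ≈ 938.44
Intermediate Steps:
p(r, l) = 10 + l (p(r, l) = l + 10 = 10 + l)
(151/(-214) + 116/((54 + 40) - 66)) + 85*p(-7, 1) = (151/(-214) + 116/((54 + 40) - 66)) + 85*(10 + 1) = (151*(-1/214) + 116/(94 - 66)) + 85*11 = (-151/214 + 116/28) + 935 = (-151/214 + 116*(1/28)) + 935 = (-151/214 + 29/7) + 935 = 5149/1498 + 935 = 1405779/1498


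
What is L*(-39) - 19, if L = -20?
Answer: 761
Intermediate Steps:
L*(-39) - 19 = -20*(-39) - 19 = 780 - 19 = 761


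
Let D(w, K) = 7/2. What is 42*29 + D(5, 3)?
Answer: 2443/2 ≈ 1221.5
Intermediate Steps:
D(w, K) = 7/2 (D(w, K) = 7*(1/2) = 7/2)
42*29 + D(5, 3) = 42*29 + 7/2 = 1218 + 7/2 = 2443/2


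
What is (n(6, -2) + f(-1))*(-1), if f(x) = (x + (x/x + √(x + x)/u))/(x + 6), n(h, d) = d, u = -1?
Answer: 2 + I*√2/5 ≈ 2.0 + 0.28284*I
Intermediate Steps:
f(x) = (1 + x - √2*√x)/(6 + x) (f(x) = (x + (x/x + √(x + x)/(-1)))/(x + 6) = (x + (1 + √(2*x)*(-1)))/(6 + x) = (x + (1 + (√2*√x)*(-1)))/(6 + x) = (x + (1 - √2*√x))/(6 + x) = (1 + x - √2*√x)/(6 + x))
(n(6, -2) + f(-1))*(-1) = (-2 + (1 - 1 - √2*√(-1))/(6 - 1))*(-1) = (-2 + (1 - 1 - √2*I)/5)*(-1) = (-2 + (1 - 1 - I*√2)/5)*(-1) = (-2 + (-I*√2)/5)*(-1) = (-2 - I*√2/5)*(-1) = 2 + I*√2/5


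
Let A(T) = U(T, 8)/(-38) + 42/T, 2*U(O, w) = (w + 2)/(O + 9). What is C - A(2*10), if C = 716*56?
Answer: 110458707/2755 ≈ 40094.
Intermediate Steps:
U(O, w) = (2 + w)/(2*(9 + O)) (U(O, w) = ((w + 2)/(O + 9))/2 = ((2 + w)/(9 + O))/2 = (2 + w)/(2*(9 + O)))
C = 40096
A(T) = 42/T - 5/(38*(9 + T)) (A(T) = ((2 + 8)/(2*(9 + T)))/(-38) + 42/T = ((½)*10/(9 + T))*(-1/38) + 42/T = (5/(9 + T))*(-1/38) + 42/T = -5/(38*(9 + T)) + 42/T = 42/T - 5/(38*(9 + T)))
C - A(2*10) = 40096 - (14364 + 1591*(2*10))/(38*(2*10)*(9 + 2*10)) = 40096 - (14364 + 1591*20)/(38*20*(9 + 20)) = 40096 - (14364 + 31820)/(38*20*29) = 40096 - 46184/(38*20*29) = 40096 - 1*5773/2755 = 40096 - 5773/2755 = 110458707/2755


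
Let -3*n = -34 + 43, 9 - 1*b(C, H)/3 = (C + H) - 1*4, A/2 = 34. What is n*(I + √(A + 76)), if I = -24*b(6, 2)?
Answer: 1044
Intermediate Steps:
A = 68 (A = 2*34 = 68)
b(C, H) = 39 - 3*C - 3*H (b(C, H) = 27 - 3*((C + H) - 1*4) = 27 - 3*((C + H) - 4) = 27 - 3*(-4 + C + H) = 27 + (12 - 3*C - 3*H) = 39 - 3*C - 3*H)
n = -3 (n = -(-34 + 43)/3 = -⅓*9 = -3)
I = -360 (I = -24*(39 - 3*6 - 3*2) = -24*(39 - 18 - 6) = -24*15 = -360)
n*(I + √(A + 76)) = -3*(-360 + √(68 + 76)) = -3*(-360 + √144) = -3*(-360 + 12) = -3*(-348) = 1044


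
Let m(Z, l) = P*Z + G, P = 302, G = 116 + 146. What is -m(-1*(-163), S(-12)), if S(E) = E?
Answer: -49488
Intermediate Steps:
G = 262
m(Z, l) = 262 + 302*Z (m(Z, l) = 302*Z + 262 = 262 + 302*Z)
-m(-1*(-163), S(-12)) = -(262 + 302*(-1*(-163))) = -(262 + 302*163) = -(262 + 49226) = -1*49488 = -49488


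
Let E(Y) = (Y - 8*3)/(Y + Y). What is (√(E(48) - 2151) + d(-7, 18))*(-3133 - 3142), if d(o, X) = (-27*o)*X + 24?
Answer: -21498150 - 6275*I*√8603/2 ≈ -2.1498e+7 - 2.9101e+5*I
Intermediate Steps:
E(Y) = (-24 + Y)/(2*Y) (E(Y) = (Y - 24)/((2*Y)) = (-24 + Y)*(1/(2*Y)) = (-24 + Y)/(2*Y))
d(o, X) = 24 - 27*X*o (d(o, X) = -27*X*o + 24 = 24 - 27*X*o)
(√(E(48) - 2151) + d(-7, 18))*(-3133 - 3142) = (√((½)*(-24 + 48)/48 - 2151) + (24 - 27*18*(-7)))*(-3133 - 3142) = (√((½)*(1/48)*24 - 2151) + (24 + 3402))*(-6275) = (√(¼ - 2151) + 3426)*(-6275) = (√(-8603/4) + 3426)*(-6275) = (I*√8603/2 + 3426)*(-6275) = (3426 + I*√8603/2)*(-6275) = -21498150 - 6275*I*√8603/2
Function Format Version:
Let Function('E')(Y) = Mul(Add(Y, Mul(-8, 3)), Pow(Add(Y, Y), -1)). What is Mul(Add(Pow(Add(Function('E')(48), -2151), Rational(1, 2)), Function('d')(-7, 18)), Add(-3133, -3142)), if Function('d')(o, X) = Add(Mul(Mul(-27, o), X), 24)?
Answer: Add(-21498150, Mul(Rational(-6275, 2), I, Pow(8603, Rational(1, 2)))) ≈ Add(-2.1498e+7, Mul(-2.9101e+5, I))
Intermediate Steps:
Function('E')(Y) = Mul(Rational(1, 2), Pow(Y, -1), Add(-24, Y)) (Function('E')(Y) = Mul(Add(Y, -24), Pow(Mul(2, Y), -1)) = Mul(Add(-24, Y), Mul(Rational(1, 2), Pow(Y, -1))) = Mul(Rational(1, 2), Pow(Y, -1), Add(-24, Y)))
Function('d')(o, X) = Add(24, Mul(-27, X, o)) (Function('d')(o, X) = Add(Mul(-27, X, o), 24) = Add(24, Mul(-27, X, o)))
Mul(Add(Pow(Add(Function('E')(48), -2151), Rational(1, 2)), Function('d')(-7, 18)), Add(-3133, -3142)) = Mul(Add(Pow(Add(Mul(Rational(1, 2), Pow(48, -1), Add(-24, 48)), -2151), Rational(1, 2)), Add(24, Mul(-27, 18, -7))), Add(-3133, -3142)) = Mul(Add(Pow(Add(Mul(Rational(1, 2), Rational(1, 48), 24), -2151), Rational(1, 2)), Add(24, 3402)), -6275) = Mul(Add(Pow(Add(Rational(1, 4), -2151), Rational(1, 2)), 3426), -6275) = Mul(Add(Pow(Rational(-8603, 4), Rational(1, 2)), 3426), -6275) = Mul(Add(Mul(Rational(1, 2), I, Pow(8603, Rational(1, 2))), 3426), -6275) = Mul(Add(3426, Mul(Rational(1, 2), I, Pow(8603, Rational(1, 2)))), -6275) = Add(-21498150, Mul(Rational(-6275, 2), I, Pow(8603, Rational(1, 2))))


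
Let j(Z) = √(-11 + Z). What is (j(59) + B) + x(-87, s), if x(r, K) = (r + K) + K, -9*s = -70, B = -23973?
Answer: -216400/9 + 4*√3 ≈ -24038.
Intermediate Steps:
s = 70/9 (s = -⅑*(-70) = 70/9 ≈ 7.7778)
x(r, K) = r + 2*K (x(r, K) = (K + r) + K = r + 2*K)
(j(59) + B) + x(-87, s) = (√(-11 + 59) - 23973) + (-87 + 2*(70/9)) = (√48 - 23973) + (-87 + 140/9) = (4*√3 - 23973) - 643/9 = (-23973 + 4*√3) - 643/9 = -216400/9 + 4*√3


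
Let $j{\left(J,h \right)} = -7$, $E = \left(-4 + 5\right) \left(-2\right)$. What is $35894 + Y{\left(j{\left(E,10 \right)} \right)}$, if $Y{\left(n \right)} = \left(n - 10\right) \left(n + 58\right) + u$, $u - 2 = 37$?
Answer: $35066$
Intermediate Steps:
$u = 39$ ($u = 2 + 37 = 39$)
$E = -2$ ($E = 1 \left(-2\right) = -2$)
$Y{\left(n \right)} = 39 + \left(-10 + n\right) \left(58 + n\right)$ ($Y{\left(n \right)} = \left(n - 10\right) \left(n + 58\right) + 39 = \left(-10 + n\right) \left(58 + n\right) + 39 = 39 + \left(-10 + n\right) \left(58 + n\right)$)
$35894 + Y{\left(j{\left(E,10 \right)} \right)} = 35894 + \left(-541 + \left(-7\right)^{2} + 48 \left(-7\right)\right) = 35894 - 828 = 35066$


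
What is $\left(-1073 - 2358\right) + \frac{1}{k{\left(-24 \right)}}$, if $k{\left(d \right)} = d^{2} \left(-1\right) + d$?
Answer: $- \frac{2058601}{600} \approx -3431.0$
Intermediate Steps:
$k{\left(d \right)} = d - d^{2}$ ($k{\left(d \right)} = - d^{2} + d = d - d^{2}$)
$\left(-1073 - 2358\right) + \frac{1}{k{\left(-24 \right)}} = \left(-1073 - 2358\right) + \frac{1}{\left(-24\right) \left(1 - -24\right)} = -3431 + \frac{1}{\left(-24\right) \left(1 + 24\right)} = -3431 + \frac{1}{\left(-24\right) 25} = -3431 + \frac{1}{-600} = -3431 - \frac{1}{600} = - \frac{2058601}{600}$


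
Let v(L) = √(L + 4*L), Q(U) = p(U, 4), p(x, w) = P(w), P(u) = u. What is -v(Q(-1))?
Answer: -2*√5 ≈ -4.4721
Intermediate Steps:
p(x, w) = w
Q(U) = 4
v(L) = √5*√L (v(L) = √(5*L) = √5*√L)
-v(Q(-1)) = -√5*√4 = -√5*2 = -2*√5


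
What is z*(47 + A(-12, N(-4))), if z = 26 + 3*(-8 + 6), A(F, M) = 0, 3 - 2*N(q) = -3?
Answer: 940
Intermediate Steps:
N(q) = 3 (N(q) = 3/2 - 1/2*(-3) = 3/2 + 3/2 = 3)
z = 20 (z = 26 + 3*(-2) = 26 - 6 = 20)
z*(47 + A(-12, N(-4))) = 20*(47 + 0) = 20*47 = 940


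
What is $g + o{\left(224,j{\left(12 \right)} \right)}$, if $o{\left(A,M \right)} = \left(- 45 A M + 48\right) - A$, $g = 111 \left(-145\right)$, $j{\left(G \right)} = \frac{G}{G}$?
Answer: $-26351$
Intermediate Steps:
$j{\left(G \right)} = 1$
$g = -16095$
$o{\left(A,M \right)} = 48 - A - 45 A M$ ($o{\left(A,M \right)} = \left(- 45 A M + 48\right) - A = \left(48 - 45 A M\right) - A = 48 - A - 45 A M$)
$g + o{\left(224,j{\left(12 \right)} \right)} = -16095 - \left(176 + 10080\right) = -16095 - 10256 = -26351$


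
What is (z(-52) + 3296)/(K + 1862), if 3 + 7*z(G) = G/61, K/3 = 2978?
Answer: 1407157/4609892 ≈ 0.30525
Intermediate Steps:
K = 8934 (K = 3*2978 = 8934)
z(G) = -3/7 + G/427 (z(G) = -3/7 + (G/61)/7 = -3/7 + G/427)
(z(-52) + 3296)/(K + 1862) = ((-3/7 + (1/427)*(-52)) + 3296)/(8934 + 1862) = ((-3/7 - 52/427) + 3296)/10796 = (-235/427 + 3296)*(1/10796) = (1407157/427)*(1/10796) = 1407157/4609892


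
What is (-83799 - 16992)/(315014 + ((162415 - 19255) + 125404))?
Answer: -3733/21614 ≈ -0.17271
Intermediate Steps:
(-83799 - 16992)/(315014 + ((162415 - 19255) + 125404)) = -100791/(315014 + (143160 + 125404)) = -100791/(315014 + 268564) = -100791/583578 = -100791*1/583578 = -3733/21614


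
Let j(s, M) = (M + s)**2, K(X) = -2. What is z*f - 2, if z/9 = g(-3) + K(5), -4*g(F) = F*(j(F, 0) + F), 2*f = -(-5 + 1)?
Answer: 43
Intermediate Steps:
f = 2 (f = (-(-5 + 1))/2 = (-1*(-4))/2 = (1/2)*4 = 2)
g(F) = -F*(F + F**2)/4 (g(F) = -F*((0 + F)**2 + F)/4 = -F*(F**2 + F)/4 = -F*(F + F**2)/4)
z = 45/2 (z = 9*(-1/4*(-3)**2*(1 - 3) - 2) = 9*(-1/4*9*(-2) - 2) = 9*(9/2 - 2) = 9*(5/2) = 45/2 ≈ 22.500)
z*f - 2 = (45/2)*2 - 2 = 45 - 2 = 43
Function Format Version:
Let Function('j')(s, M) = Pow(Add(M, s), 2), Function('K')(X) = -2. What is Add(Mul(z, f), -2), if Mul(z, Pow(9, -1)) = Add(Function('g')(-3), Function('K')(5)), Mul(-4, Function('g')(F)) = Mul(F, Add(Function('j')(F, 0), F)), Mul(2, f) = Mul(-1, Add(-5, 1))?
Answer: 43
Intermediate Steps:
f = 2 (f = Mul(Rational(1, 2), Mul(-1, Add(-5, 1))) = Mul(Rational(1, 2), Mul(-1, -4)) = Mul(Rational(1, 2), 4) = 2)
Function('g')(F) = Mul(Rational(-1, 4), F, Add(F, Pow(F, 2))) (Function('g')(F) = Mul(Rational(-1, 4), Mul(F, Add(Pow(Add(0, F), 2), F))) = Mul(Rational(-1, 4), Mul(F, Add(Pow(F, 2), F))) = Mul(Rational(-1, 4), Mul(F, Add(F, Pow(F, 2)))) = Mul(Rational(-1, 4), F, Add(F, Pow(F, 2))))
z = Rational(45, 2) (z = Mul(9, Add(Mul(Rational(-1, 4), Pow(-3, 2), Add(1, -3)), -2)) = Mul(9, Add(Mul(Rational(-1, 4), 9, -2), -2)) = Mul(9, Add(Rational(9, 2), -2)) = Mul(9, Rational(5, 2)) = Rational(45, 2) ≈ 22.500)
Add(Mul(z, f), -2) = Add(Mul(Rational(45, 2), 2), -2) = Add(45, -2) = 43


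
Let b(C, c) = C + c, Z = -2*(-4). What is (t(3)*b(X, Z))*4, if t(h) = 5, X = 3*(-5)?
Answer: -140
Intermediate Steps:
X = -15
Z = 8
(t(3)*b(X, Z))*4 = (5*(-15 + 8))*4 = (5*(-7))*4 = -35*4 = -140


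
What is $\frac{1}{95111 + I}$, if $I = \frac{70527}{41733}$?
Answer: $\frac{13911}{1323112630} \approx 1.0514 \cdot 10^{-5}$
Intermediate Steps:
$I = \frac{23509}{13911}$ ($I = 70527 \cdot \frac{1}{41733} = \frac{23509}{13911} \approx 1.69$)
$\frac{1}{95111 + I} = \frac{1}{95111 + \frac{23509}{13911}} = \frac{1}{\frac{1323112630}{13911}} = \frac{13911}{1323112630}$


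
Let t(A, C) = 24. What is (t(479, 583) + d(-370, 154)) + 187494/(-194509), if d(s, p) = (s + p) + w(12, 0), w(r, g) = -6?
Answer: -38700276/194509 ≈ -198.96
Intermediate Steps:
d(s, p) = -6 + p + s (d(s, p) = (s + p) - 6 = (p + s) - 6 = -6 + p + s)
(t(479, 583) + d(-370, 154)) + 187494/(-194509) = (24 + (-6 + 154 - 370)) + 187494/(-194509) = (24 - 222) + 187494*(-1/194509) = -198 - 187494/194509 = -38700276/194509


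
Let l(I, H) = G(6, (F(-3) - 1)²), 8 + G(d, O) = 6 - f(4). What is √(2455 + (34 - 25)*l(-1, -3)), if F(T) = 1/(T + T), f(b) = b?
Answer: 49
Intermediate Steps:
F(T) = 1/(2*T)
G(d, O) = -6 (G(d, O) = -8 + (6 - 1*4) = -8 + (6 - 4) = -8 + 2 = -6)
l(I, H) = -6
√(2455 + (34 - 25)*l(-1, -3)) = √(2455 + (34 - 25)*(-6)) = √(2455 + 9*(-6)) = √(2455 - 54) = √2401 = 49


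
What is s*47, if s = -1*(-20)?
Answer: 940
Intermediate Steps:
s = 20
s*47 = 20*47 = 940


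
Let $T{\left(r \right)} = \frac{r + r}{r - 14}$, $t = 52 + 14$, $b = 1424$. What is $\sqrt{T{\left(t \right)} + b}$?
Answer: $\frac{\sqrt{241085}}{13} \approx 37.77$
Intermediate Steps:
$t = 66$
$T{\left(r \right)} = \frac{2 r}{-14 + r}$
$\sqrt{T{\left(t \right)} + b} = \sqrt{2 \cdot 66 \frac{1}{-14 + 66} + 1424} = \sqrt{2 \cdot 66 \cdot \frac{1}{52} + 1424} = \sqrt{\frac{33}{13} + 1424} = \sqrt{\frac{18545}{13}} = \frac{\sqrt{241085}}{13}$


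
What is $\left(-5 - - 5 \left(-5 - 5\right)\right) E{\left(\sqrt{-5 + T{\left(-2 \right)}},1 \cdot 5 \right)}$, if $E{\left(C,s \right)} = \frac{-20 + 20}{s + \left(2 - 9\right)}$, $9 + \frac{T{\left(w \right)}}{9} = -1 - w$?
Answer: $0$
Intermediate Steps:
$T{\left(w \right)} = -90 - 9 w$ ($T{\left(w \right)} = -81 + 9 \left(-1 - w\right) = -81 - \left(9 + 9 w\right) = -90 - 9 w$)
$E{\left(C,s \right)} = 0$ ($E{\left(C,s \right)} = \frac{0}{s - 7} = \frac{0}{-7 + s} = 0$)
$\left(-5 - - 5 \left(-5 - 5\right)\right) E{\left(\sqrt{-5 + T{\left(-2 \right)}},1 \cdot 5 \right)} = \left(-5 - - 5 \left(-5 - 5\right)\right) 0 = \left(-5 - \left(-5\right) \left(-10\right)\right) 0 = \left(-5 - 50\right) 0 = \left(-55\right) 0 = 0$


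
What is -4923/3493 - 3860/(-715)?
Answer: 1992607/499499 ≈ 3.9892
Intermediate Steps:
-4923/3493 - 3860/(-715) = -4923*1/3493 - 3860*(-1/715) = -4923/3493 + 772/143 = 1992607/499499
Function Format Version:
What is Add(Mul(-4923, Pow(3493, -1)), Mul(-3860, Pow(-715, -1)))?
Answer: Rational(1992607, 499499) ≈ 3.9892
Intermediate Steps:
Add(Mul(-4923, Pow(3493, -1)), Mul(-3860, Pow(-715, -1))) = Add(Mul(-4923, Rational(1, 3493)), Mul(-3860, Rational(-1, 715))) = Add(Rational(-4923, 3493), Rational(772, 143)) = Rational(1992607, 499499)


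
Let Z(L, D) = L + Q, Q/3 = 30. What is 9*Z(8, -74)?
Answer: 882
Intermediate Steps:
Q = 90 (Q = 3*30 = 90)
Z(L, D) = 90 + L (Z(L, D) = L + 90 = 90 + L)
9*Z(8, -74) = 9*(90 + 8) = 9*98 = 882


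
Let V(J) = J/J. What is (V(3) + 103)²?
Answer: 10816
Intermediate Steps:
V(J) = 1
(V(3) + 103)² = (1 + 103)² = 104² = 10816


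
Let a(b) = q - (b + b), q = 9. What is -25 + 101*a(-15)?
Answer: 3914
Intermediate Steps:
a(b) = 9 - 2*b (a(b) = 9 - (b + b) = 9 - 2*b)
-25 + 101*a(-15) = -25 + 101*(9 - 2*(-15)) = -25 + 101*(9 + 30) = -25 + 101*39 = -25 + 3939 = 3914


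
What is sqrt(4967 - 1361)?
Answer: sqrt(3606) ≈ 60.050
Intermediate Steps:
sqrt(4967 - 1361) = sqrt(3606)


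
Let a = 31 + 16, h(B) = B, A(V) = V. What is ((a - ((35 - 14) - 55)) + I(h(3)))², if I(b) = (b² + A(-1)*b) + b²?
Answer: 9216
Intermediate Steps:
a = 47
I(b) = -b + 2*b² (I(b) = (b² - b) + b² = -b + 2*b²)
((a - ((35 - 14) - 55)) + I(h(3)))² = ((47 - ((35 - 14) - 55)) + 3*(-1 + 2*3))² = ((47 - (21 - 55)) + 3*(-1 + 6))² = ((47 - 1*(-34)) + 3*5)² = ((47 + 34) + 15)² = (81 + 15)² = 96² = 9216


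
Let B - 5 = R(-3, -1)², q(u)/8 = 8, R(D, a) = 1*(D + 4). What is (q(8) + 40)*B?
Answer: 624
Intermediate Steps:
R(D, a) = 4 + D (R(D, a) = 1*(4 + D) = 4 + D)
q(u) = 64 (q(u) = 8*8 = 64)
B = 6 (B = 5 + (4 - 3)² = 5 + 1² = 5 + 1 = 6)
(q(8) + 40)*B = (64 + 40)*6 = 104*6 = 624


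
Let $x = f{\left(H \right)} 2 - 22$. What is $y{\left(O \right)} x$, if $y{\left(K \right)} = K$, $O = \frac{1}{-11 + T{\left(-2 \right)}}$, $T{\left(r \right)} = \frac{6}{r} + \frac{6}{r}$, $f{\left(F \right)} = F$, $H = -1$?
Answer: $\frac{24}{17} \approx 1.4118$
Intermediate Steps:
$T{\left(r \right)} = \frac{12}{r}$
$O = - \frac{1}{17}$ ($O = \frac{1}{-11 + \frac{12}{-2}} = \frac{1}{-11 + 12 \left(- \frac{1}{2}\right)} = \frac{1}{-11 - 6} = \frac{1}{-17} = - \frac{1}{17} \approx -0.058824$)
$x = -24$ ($x = \left(-1\right) 2 - 22 = -2 - 22 = -24$)
$y{\left(O \right)} x = \left(- \frac{1}{17}\right) \left(-24\right) = \frac{24}{17}$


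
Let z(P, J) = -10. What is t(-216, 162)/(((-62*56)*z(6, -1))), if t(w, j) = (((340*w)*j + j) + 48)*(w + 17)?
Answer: 236751693/3472 ≈ 68189.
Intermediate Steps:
t(w, j) = (17 + w)*(48 + j + 340*j*w) (t(w, j) = ((340*j*w + j) + 48)*(17 + w) = ((j + 340*j*w) + 48)*(17 + w) = (48 + j + 340*j*w)*(17 + w) = (17 + w)*(48 + j + 340*j*w))
t(-216, 162)/(((-62*56)*z(6, -1))) = (816 + 17*162 + 48*(-216) + 340*162*(-216)² + 5781*162*(-216))/((-62*56*(-10))) = (816 + 2754 - 10368 + 340*162*46656 - 202288752)/((-3472*(-10))) = (816 + 2754 - 10368 + 2569812480 - 202288752)/34720 = 2367516930*(1/34720) = 236751693/3472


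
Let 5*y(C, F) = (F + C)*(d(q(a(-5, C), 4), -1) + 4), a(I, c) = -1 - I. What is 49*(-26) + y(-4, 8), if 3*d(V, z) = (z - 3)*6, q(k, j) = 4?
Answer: -6386/5 ≈ -1277.2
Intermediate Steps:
d(V, z) = -6 + 2*z (d(V, z) = ((z - 3)*6)/3 = ((-3 + z)*6)/3 = (-18 + 6*z)/3 = -6 + 2*z)
y(C, F) = -4*C/5 - 4*F/5 (y(C, F) = ((F + C)*((-6 + 2*(-1)) + 4))/5 = ((C + F)*((-6 - 2) + 4))/5 = ((C + F)*(-8 + 4))/5 = ((C + F)*(-4))/5 = (-4*C - 4*F)/5 = -4*C/5 - 4*F/5)
49*(-26) + y(-4, 8) = 49*(-26) + (-⅘*(-4) - ⅘*8) = -1274 + (16/5 - 32/5) = -1274 - 16/5 = -6386/5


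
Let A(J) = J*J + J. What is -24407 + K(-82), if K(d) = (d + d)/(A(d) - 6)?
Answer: -40491254/1659 ≈ -24407.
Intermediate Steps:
A(J) = J + J² (A(J) = J² + J = J + J²)
K(d) = 2*d/(-6 + d*(1 + d)) (K(d) = (d + d)/(d*(1 + d) - 6) = (2*d)/(-6 + d*(1 + d)) = 2*d/(-6 + d*(1 + d)))
-24407 + K(-82) = -24407 + 2*(-82)/(-6 - 82*(1 - 82)) = -24407 + 2*(-82)/(-6 - 82*(-81)) = -24407 + 2*(-82)/(-6 + 6642) = -24407 + 2*(-82)/6636 = -24407 + 2*(-82)*(1/6636) = -24407 - 41/1659 = -40491254/1659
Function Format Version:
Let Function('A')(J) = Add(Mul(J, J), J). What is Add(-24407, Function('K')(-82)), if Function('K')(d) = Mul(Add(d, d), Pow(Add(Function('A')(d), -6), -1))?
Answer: Rational(-40491254, 1659) ≈ -24407.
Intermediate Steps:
Function('A')(J) = Add(J, Pow(J, 2)) (Function('A')(J) = Add(Pow(J, 2), J) = Add(J, Pow(J, 2)))
Function('K')(d) = Mul(2, d, Pow(Add(-6, Mul(d, Add(1, d))), -1)) (Function('K')(d) = Mul(Add(d, d), Pow(Add(Mul(d, Add(1, d)), -6), -1)) = Mul(Mul(2, d), Pow(Add(-6, Mul(d, Add(1, d))), -1)) = Mul(2, d, Pow(Add(-6, Mul(d, Add(1, d))), -1)))
Add(-24407, Function('K')(-82)) = Add(-24407, Mul(2, -82, Pow(Add(-6, Mul(-82, Add(1, -82))), -1))) = Add(-24407, Mul(2, -82, Pow(Add(-6, Mul(-82, -81)), -1))) = Add(-24407, Mul(2, -82, Pow(Add(-6, 6642), -1))) = Add(-24407, Mul(2, -82, Pow(6636, -1))) = Add(-24407, Mul(2, -82, Rational(1, 6636))) = Add(-24407, Rational(-41, 1659)) = Rational(-40491254, 1659)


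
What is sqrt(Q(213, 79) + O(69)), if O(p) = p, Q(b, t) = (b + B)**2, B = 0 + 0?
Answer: sqrt(45438) ≈ 213.16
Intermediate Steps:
B = 0
Q(b, t) = b**2 (Q(b, t) = (b + 0)**2 = b**2)
sqrt(Q(213, 79) + O(69)) = sqrt(213**2 + 69) = sqrt(45369 + 69) = sqrt(45438)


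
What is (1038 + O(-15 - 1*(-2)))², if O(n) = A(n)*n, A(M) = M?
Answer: 1456849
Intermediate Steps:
O(n) = n² (O(n) = n*n = n²)
(1038 + O(-15 - 1*(-2)))² = (1038 + (-15 - 1*(-2))²)² = (1038 + (-15 + 2)²)² = (1038 + (-13)²)² = (1038 + 169)² = 1207² = 1456849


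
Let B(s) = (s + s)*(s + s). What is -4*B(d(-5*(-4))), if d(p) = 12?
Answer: -2304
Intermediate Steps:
B(s) = 4*s**2 (B(s) = (2*s)*(2*s) = 4*s**2)
-4*B(d(-5*(-4))) = -16*12**2 = -16*144 = -4*576 = -2304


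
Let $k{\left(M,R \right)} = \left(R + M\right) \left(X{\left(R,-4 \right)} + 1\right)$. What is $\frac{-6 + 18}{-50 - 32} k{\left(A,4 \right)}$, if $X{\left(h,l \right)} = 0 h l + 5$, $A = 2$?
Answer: $- \frac{216}{41} \approx -5.2683$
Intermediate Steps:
$X{\left(h,l \right)} = 5$ ($X{\left(h,l \right)} = 0 l + 5 = 0 + 5 = 5$)
$k{\left(M,R \right)} = 6 M + 6 R$ ($k{\left(M,R \right)} = \left(R + M\right) \left(5 + 1\right) = \left(M + R\right) 6 = 6 M + 6 R$)
$\frac{-6 + 18}{-50 - 32} k{\left(A,4 \right)} = \frac{-6 + 18}{-50 - 32} \left(6 \cdot 2 + 6 \cdot 4\right) = \frac{12}{-82} \left(12 + 24\right) = 12 \left(- \frac{1}{82}\right) 36 = \left(- \frac{6}{41}\right) 36 = - \frac{216}{41}$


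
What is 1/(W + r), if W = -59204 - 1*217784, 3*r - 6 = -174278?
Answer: -3/1005236 ≈ -2.9844e-6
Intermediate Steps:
r = -174272/3 (r = 2 + (1/3)*(-174278) = 2 - 174278/3 = -174272/3 ≈ -58091.)
W = -276988 (W = -59204 - 217784 = -276988)
1/(W + r) = 1/(-276988 - 174272/3) = 1/(-1005236/3) = -3/1005236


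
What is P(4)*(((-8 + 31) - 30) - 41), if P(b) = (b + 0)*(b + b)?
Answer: -1536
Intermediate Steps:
P(b) = 2*b**2 (P(b) = b*(2*b) = 2*b**2)
P(4)*(((-8 + 31) - 30) - 41) = (2*4**2)*(((-8 + 31) - 30) - 41) = (2*16)*((23 - 30) - 41) = 32*(-7 - 41) = 32*(-48) = -1536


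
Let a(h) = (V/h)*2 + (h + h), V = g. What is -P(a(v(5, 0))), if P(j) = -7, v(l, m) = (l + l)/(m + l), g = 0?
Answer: 7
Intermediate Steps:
V = 0
v(l, m) = 2*l/(l + m) (v(l, m) = (2*l)/(l + m) = 2*l/(l + m))
a(h) = 2*h (a(h) = (0/h)*2 + (h + h) = 0*2 + 2*h = 0 + 2*h = 2*h)
-P(a(v(5, 0))) = -1*(-7) = 7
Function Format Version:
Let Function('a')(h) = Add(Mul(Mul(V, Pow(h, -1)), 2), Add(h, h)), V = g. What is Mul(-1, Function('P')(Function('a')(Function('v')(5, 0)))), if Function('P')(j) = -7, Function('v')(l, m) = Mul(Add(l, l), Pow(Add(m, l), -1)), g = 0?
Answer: 7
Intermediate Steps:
V = 0
Function('v')(l, m) = Mul(2, l, Pow(Add(l, m), -1)) (Function('v')(l, m) = Mul(Mul(2, l), Pow(Add(l, m), -1)) = Mul(2, l, Pow(Add(l, m), -1)))
Function('a')(h) = Mul(2, h) (Function('a')(h) = Add(Mul(Mul(0, Pow(h, -1)), 2), Add(h, h)) = Add(Mul(0, 2), Mul(2, h)) = Add(0, Mul(2, h)) = Mul(2, h))
Mul(-1, Function('P')(Function('a')(Function('v')(5, 0)))) = Mul(-1, -7) = 7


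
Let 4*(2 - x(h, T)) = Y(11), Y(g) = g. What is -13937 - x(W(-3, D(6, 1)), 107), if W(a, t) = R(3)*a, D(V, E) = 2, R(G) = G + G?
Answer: -55745/4 ≈ -13936.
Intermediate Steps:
R(G) = 2*G
W(a, t) = 6*a (W(a, t) = (2*3)*a = 6*a)
x(h, T) = -¾ (x(h, T) = 2 - ¼*11 = 2 - 11/4 = -¾)
-13937 - x(W(-3, D(6, 1)), 107) = -13937 - 1*(-¾) = -13937 + ¾ = -55745/4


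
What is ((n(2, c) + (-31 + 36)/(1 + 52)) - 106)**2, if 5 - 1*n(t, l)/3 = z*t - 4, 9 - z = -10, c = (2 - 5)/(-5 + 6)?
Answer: 104530176/2809 ≈ 37213.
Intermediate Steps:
c = -3 (c = -3/1 = -3*1 = -3)
z = 19 (z = 9 - 1*(-10) = 9 + 10 = 19)
n(t, l) = 27 - 57*t (n(t, l) = 15 - 3*(19*t - 4) = 15 - 3*(-4 + 19*t) = 15 + (12 - 57*t) = 27 - 57*t)
((n(2, c) + (-31 + 36)/(1 + 52)) - 106)**2 = (((27 - 57*2) + (-31 + 36)/(1 + 52)) - 106)**2 = (((27 - 114) + 5/53) - 106)**2 = ((-87 + 5*(1/53)) - 106)**2 = ((-87 + 5/53) - 106)**2 = (-4606/53 - 106)**2 = (-10224/53)**2 = 104530176/2809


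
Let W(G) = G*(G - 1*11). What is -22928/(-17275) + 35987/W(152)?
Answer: 1113068321/370237800 ≈ 3.0064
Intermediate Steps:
W(G) = G*(-11 + G) (W(G) = G*(G - 11) = G*(-11 + G))
-22928/(-17275) + 35987/W(152) = -22928/(-17275) + 35987/((152*(-11 + 152))) = -22928*(-1/17275) + 35987/((152*141)) = 22928/17275 + 35987/21432 = 1113068321/370237800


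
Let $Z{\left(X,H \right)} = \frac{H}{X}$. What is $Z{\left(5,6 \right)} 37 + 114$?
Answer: $\frac{792}{5} \approx 158.4$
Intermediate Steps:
$Z{\left(5,6 \right)} 37 + 114 = \frac{6}{5} \cdot 37 + 114 = \frac{222}{5} + 114 = \frac{792}{5}$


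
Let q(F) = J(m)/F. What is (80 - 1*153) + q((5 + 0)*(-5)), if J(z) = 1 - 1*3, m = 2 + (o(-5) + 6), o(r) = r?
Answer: -1823/25 ≈ -72.920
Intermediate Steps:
m = 3 (m = 2 + (-5 + 6) = 2 + 1 = 3)
J(z) = -2 (J(z) = 1 - 3 = -2)
q(F) = -2/F
(80 - 1*153) + q((5 + 0)*(-5)) = (80 - 1*153) - 2*(-1/(5*(5 + 0))) = (80 - 153) - 2/(5*(-5)) = -73 - 2/(-25) = -73 - 2*(-1/25) = -73 + 2/25 = -1823/25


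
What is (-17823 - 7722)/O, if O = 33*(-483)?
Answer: 8515/5313 ≈ 1.6027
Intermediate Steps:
O = -15939
(-17823 - 7722)/O = (-17823 - 7722)/(-15939) = -25545*(-1/15939) = 8515/5313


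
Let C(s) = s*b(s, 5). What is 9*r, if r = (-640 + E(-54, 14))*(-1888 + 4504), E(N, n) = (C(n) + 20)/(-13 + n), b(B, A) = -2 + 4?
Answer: -13938048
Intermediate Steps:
b(B, A) = 2
C(s) = 2*s (C(s) = s*2 = 2*s)
E(N, n) = (20 + 2*n)/(-13 + n) (E(N, n) = (2*n + 20)/(-13 + n) = (20 + 2*n)/(-13 + n))
r = -1548672 (r = (-640 + 2*(10 + 14)/(-13 + 14))*(-1888 + 4504) = (-640 + 2*24/1)*2616 = (-640 + 2*1*24)*2616 = (-640 + 48)*2616 = -592*2616 = -1548672)
9*r = 9*(-1548672) = -13938048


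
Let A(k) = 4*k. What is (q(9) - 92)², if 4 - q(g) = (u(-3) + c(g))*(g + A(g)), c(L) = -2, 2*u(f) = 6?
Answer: 17689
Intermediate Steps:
u(f) = 3 (u(f) = (½)*6 = 3)
q(g) = 4 - 5*g (q(g) = 4 - (3 - 2)*(g + 4*g) = 4 - 5*g)
(q(9) - 92)² = ((4 - 5*9) - 92)² = ((4 - 45) - 92)² = (-41 - 92)² = (-133)² = 17689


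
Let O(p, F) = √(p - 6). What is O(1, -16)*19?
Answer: 19*I*√5 ≈ 42.485*I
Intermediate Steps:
O(p, F) = √(-6 + p)
O(1, -16)*19 = √(-6 + 1)*19 = √(-5)*19 = (I*√5)*19 = 19*I*√5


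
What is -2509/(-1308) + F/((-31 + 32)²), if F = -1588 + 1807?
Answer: 288961/1308 ≈ 220.92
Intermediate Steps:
F = 219
-2509/(-1308) + F/((-31 + 32)²) = -2509/(-1308) + 219/((-31 + 32)²) = -2509*(-1/1308) + 219/(1²) = 2509/1308 + 219/1 = 2509/1308 + 219*1 = 2509/1308 + 219 = 288961/1308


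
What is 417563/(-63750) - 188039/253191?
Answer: -39236893261/5380308750 ≈ -7.2927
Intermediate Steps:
417563/(-63750) - 188039/253191 = 417563*(-1/63750) - 188039*1/253191 = -417563/63750 - 188039/253191 = -39236893261/5380308750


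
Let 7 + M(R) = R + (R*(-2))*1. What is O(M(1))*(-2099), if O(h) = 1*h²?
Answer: -134336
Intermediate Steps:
M(R) = -7 - R (M(R) = -7 + (R + (R*(-2))*1) = -7 + (R - 2*R*1) = -7 + (R - 2*R) = -7 - R)
O(h) = h²
O(M(1))*(-2099) = (-7 - 1*1)²*(-2099) = (-7 - 1)²*(-2099) = (-8)²*(-2099) = 64*(-2099) = -134336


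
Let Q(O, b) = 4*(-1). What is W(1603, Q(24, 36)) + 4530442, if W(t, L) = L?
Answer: 4530438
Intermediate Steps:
Q(O, b) = -4
W(1603, Q(24, 36)) + 4530442 = -4 + 4530442 = 4530438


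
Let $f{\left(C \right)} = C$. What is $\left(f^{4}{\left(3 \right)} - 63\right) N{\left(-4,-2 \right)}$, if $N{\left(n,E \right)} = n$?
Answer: $-72$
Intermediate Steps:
$\left(f^{4}{\left(3 \right)} - 63\right) N{\left(-4,-2 \right)} = \left(3^{4} - 63\right) \left(-4\right) = \left(81 - 63\right) \left(-4\right) = 18 \left(-4\right) = -72$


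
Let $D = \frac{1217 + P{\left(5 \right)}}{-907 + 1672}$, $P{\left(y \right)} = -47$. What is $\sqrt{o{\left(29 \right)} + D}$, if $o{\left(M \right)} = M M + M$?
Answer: $\frac{4 \sqrt{15742}}{17} \approx 29.522$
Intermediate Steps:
$D = \frac{26}{17}$ ($D = \frac{1217 - 47}{-907 + 1672} = \frac{1170}{765} = 1170 \cdot \frac{1}{765} = \frac{26}{17} \approx 1.5294$)
$o{\left(M \right)} = M + M^{2}$ ($o{\left(M \right)} = M^{2} + M = M + M^{2}$)
$\sqrt{o{\left(29 \right)} + D} = \sqrt{29 \left(1 + 29\right) + \frac{26}{17}} = \sqrt{29 \cdot 30 + \frac{26}{17}} = \sqrt{870 + \frac{26}{17}} = \sqrt{\frac{14816}{17}} = \frac{4 \sqrt{15742}}{17}$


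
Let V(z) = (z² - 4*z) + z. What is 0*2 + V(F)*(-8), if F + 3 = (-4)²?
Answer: -1040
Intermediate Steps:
F = 13 (F = -3 + (-4)² = -3 + 16 = 13)
V(z) = z² - 3*z
0*2 + V(F)*(-8) = 0*2 + (13*(-3 + 13))*(-8) = 0 + (13*10)*(-8) = 0 + 130*(-8) = 0 - 1040 = -1040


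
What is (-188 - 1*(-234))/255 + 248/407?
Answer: 81962/103785 ≈ 0.78973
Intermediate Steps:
(-188 - 1*(-234))/255 + 248/407 = (-188 + 234)*(1/255) + 248*(1/407) = 46*(1/255) + 248/407 = 46/255 + 248/407 = 81962/103785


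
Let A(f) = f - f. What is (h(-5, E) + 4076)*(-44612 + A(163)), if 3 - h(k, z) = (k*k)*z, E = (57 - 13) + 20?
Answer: -110593148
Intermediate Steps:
E = 64 (E = 44 + 20 = 64)
h(k, z) = 3 - z*k**2 (h(k, z) = 3 - k*k*z = 3 - k**2*z = 3 - z*k**2)
A(f) = 0
(h(-5, E) + 4076)*(-44612 + A(163)) = ((3 - 1*64*(-5)**2) + 4076)*(-44612 + 0) = ((3 - 1*64*25) + 4076)*(-44612) = ((3 - 1600) + 4076)*(-44612) = (-1597 + 4076)*(-44612) = 2479*(-44612) = -110593148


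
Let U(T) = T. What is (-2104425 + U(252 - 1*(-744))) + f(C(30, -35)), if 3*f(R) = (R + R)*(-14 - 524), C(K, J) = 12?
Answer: -2107733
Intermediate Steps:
f(R) = -1076*R/3 (f(R) = ((R + R)*(-14 - 524))/3 = ((2*R)*(-538))/3 = (-1076*R)/3 = -1076*R/3)
(-2104425 + U(252 - 1*(-744))) + f(C(30, -35)) = (-2104425 + (252 - 1*(-744))) - 1076/3*12 = (-2104425 + (252 + 744)) - 4304 = (-2104425 + 996) - 4304 = -2103429 - 4304 = -2107733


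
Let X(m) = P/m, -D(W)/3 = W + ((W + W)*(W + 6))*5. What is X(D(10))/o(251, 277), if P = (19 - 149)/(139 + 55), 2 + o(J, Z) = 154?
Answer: 13/14242704 ≈ 9.1275e-7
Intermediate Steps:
o(J, Z) = 152 (o(J, Z) = -2 + 154 = 152)
D(W) = -3*W - 30*W*(6 + W) (D(W) = -3*(W + ((W + W)*(W + 6))*5) = -3*(W + ((2*W)*(6 + W))*5) = -3*(W + (2*W*(6 + W))*5) = -3*(W + 10*W*(6 + W)) = -3*W - 30*W*(6 + W))
P = -65/97 (P = -130/194 = -130*1/194 = -65/97 ≈ -0.67010)
X(m) = -65/(97*m)
X(D(10))/o(251, 277) = -65*(-1/(30*(61 + 10*10)))/97/152 = -65*(-1/(30*(61 + 100)))/97*(1/152) = -65/(97*((-3*10*161)))*(1/152) = -65/97/(-4830)*(1/152) = -65/97*(-1/4830)*(1/152) = (13/93702)*(1/152) = 13/14242704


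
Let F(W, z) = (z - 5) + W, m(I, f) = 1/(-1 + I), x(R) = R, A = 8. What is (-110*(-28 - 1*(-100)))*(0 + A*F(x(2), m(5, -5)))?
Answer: 174240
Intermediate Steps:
F(W, z) = -5 + W + z (F(W, z) = (-5 + z) + W = -5 + W + z)
(-110*(-28 - 1*(-100)))*(0 + A*F(x(2), m(5, -5))) = (-110*(-28 - 1*(-100)))*(0 + 8*(-5 + 2 + 1/(-1 + 5))) = (-110*(-28 + 100))*(0 + 8*(-5 + 2 + 1/4)) = (-110*72)*(0 + 8*(-5 + 2 + ¼)) = -7920*(0 + 8*(-11/4)) = -7920*(0 - 22) = -7920*(-22) = 174240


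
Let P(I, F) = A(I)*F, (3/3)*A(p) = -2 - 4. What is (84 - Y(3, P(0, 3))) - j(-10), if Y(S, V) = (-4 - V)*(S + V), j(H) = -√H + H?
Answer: 304 + I*√10 ≈ 304.0 + 3.1623*I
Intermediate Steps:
A(p) = -6 (A(p) = -2 - 4 = -6)
P(I, F) = -6*F
j(H) = H - √H
(84 - Y(3, P(0, 3))) - j(-10) = (84 - (-(-6*3)² - 4*3 - (-24)*3 - 1*3*(-6*3))) - (-10 - √(-10)) = (84 - (-1*(-18)² - 12 - 4*(-18) - 1*3*(-18))) - (-10 - I*√10) = (84 - (-1*324 - 12 + 72 + 54)) - (-10 - I*√10) = (84 - (-324 - 12 + 72 + 54)) + (10 + I*√10) = (84 - 1*(-210)) + (10 + I*√10) = (84 + 210) + (10 + I*√10) = 294 + (10 + I*√10) = 304 + I*√10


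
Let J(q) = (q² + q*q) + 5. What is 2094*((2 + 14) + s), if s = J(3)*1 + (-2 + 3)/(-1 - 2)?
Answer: 80968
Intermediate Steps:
J(q) = 5 + 2*q² (J(q) = (q² + q²) + 5 = 2*q² + 5 = 5 + 2*q²)
s = 68/3 (s = (5 + 2*3²)*1 + (-2 + 3)/(-1 - 2) = (5 + 2*9)*1 + 1/(-3) = (5 + 18)*1 + 1*(-⅓) = 23*1 - ⅓ = 23 - ⅓ = 68/3 ≈ 22.667)
2094*((2 + 14) + s) = 2094*((2 + 14) + 68/3) = 2094*(16 + 68/3) = 2094*(116/3) = 80968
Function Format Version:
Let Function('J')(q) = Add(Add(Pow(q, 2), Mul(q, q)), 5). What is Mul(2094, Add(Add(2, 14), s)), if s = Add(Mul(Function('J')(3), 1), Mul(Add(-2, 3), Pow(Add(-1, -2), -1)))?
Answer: 80968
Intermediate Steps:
Function('J')(q) = Add(5, Mul(2, Pow(q, 2))) (Function('J')(q) = Add(Add(Pow(q, 2), Pow(q, 2)), 5) = Add(Mul(2, Pow(q, 2)), 5) = Add(5, Mul(2, Pow(q, 2))))
s = Rational(68, 3) (s = Add(Mul(Add(5, Mul(2, Pow(3, 2))), 1), Mul(Add(-2, 3), Pow(Add(-1, -2), -1))) = Add(Mul(Add(5, Mul(2, 9)), 1), Mul(1, Pow(-3, -1))) = Add(Mul(Add(5, 18), 1), Mul(1, Rational(-1, 3))) = Add(Mul(23, 1), Rational(-1, 3)) = Add(23, Rational(-1, 3)) = Rational(68, 3) ≈ 22.667)
Mul(2094, Add(Add(2, 14), s)) = Mul(2094, Add(Add(2, 14), Rational(68, 3))) = Mul(2094, Add(16, Rational(68, 3))) = Mul(2094, Rational(116, 3)) = 80968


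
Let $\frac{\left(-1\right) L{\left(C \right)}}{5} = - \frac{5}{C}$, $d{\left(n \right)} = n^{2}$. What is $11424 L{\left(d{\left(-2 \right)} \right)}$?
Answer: $71400$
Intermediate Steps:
$L{\left(C \right)} = \frac{25}{C}$ ($L{\left(C \right)} = - 5 \left(- \frac{5}{C}\right) = \frac{25}{C}$)
$11424 L{\left(d{\left(-2 \right)} \right)} = 11424 \frac{25}{\left(-2\right)^{2}} = 11424 \cdot \frac{25}{4} = 71400$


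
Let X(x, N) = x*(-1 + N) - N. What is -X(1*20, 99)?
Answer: -1861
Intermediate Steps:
X(x, N) = -N + x*(-1 + N)
-X(1*20, 99) = -(-1*99 - 20 + 99*(1*20)) = -(-99 - 1*20 + 99*20) = -(-99 - 20 + 1980) = -1*1861 = -1861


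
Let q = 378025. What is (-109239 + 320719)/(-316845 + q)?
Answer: 10574/3059 ≈ 3.4567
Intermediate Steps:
(-109239 + 320719)/(-316845 + q) = (-109239 + 320719)/(-316845 + 378025) = 211480/61180 = 211480*(1/61180) = 10574/3059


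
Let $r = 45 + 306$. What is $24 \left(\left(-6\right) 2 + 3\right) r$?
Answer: $-75816$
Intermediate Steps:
$r = 351$
$24 \left(\left(-6\right) 2 + 3\right) r = 24 \left(\left(-6\right) 2 + 3\right) 351 = 24 \left(-12 + 3\right) 351 = 24 \left(-9\right) 351 = \left(-216\right) 351 = -75816$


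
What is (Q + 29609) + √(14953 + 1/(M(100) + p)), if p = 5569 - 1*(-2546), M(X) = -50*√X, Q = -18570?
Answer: 11039 + 2*√216774484010/7615 ≈ 11161.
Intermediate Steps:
p = 8115 (p = 5569 + 2546 = 8115)
(Q + 29609) + √(14953 + 1/(M(100) + p)) = (-18570 + 29609) + √(14953 + 1/(-50*√100 + 8115)) = 11039 + √(14953 + 1/(-50*10 + 8115)) = 11039 + √(14953 + 1/(-500 + 8115)) = 11039 + √(14953 + 1/7615) = 11039 + √(113867096/7615) = 11039 + 2*√216774484010/7615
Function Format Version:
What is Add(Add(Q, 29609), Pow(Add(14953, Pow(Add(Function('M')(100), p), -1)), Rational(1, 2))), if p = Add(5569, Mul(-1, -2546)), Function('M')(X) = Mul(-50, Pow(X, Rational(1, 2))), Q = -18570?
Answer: Add(11039, Mul(Rational(2, 7615), Pow(216774484010, Rational(1, 2)))) ≈ 11161.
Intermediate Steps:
p = 8115 (p = Add(5569, 2546) = 8115)
Add(Add(Q, 29609), Pow(Add(14953, Pow(Add(Function('M')(100), p), -1)), Rational(1, 2))) = Add(Add(-18570, 29609), Pow(Add(14953, Pow(Add(Mul(-50, Pow(100, Rational(1, 2))), 8115), -1)), Rational(1, 2))) = Add(11039, Pow(Add(14953, Pow(Add(Mul(-50, 10), 8115), -1)), Rational(1, 2))) = Add(11039, Pow(Add(14953, Pow(Add(-500, 8115), -1)), Rational(1, 2))) = Add(11039, Pow(Add(14953, Pow(7615, -1)), Rational(1, 2))) = Add(11039, Pow(Add(14953, Rational(1, 7615)), Rational(1, 2))) = Add(11039, Pow(Rational(113867096, 7615), Rational(1, 2))) = Add(11039, Mul(Rational(2, 7615), Pow(216774484010, Rational(1, 2))))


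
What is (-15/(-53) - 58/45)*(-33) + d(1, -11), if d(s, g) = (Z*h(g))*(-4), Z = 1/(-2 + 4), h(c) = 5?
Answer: 18439/795 ≈ 23.194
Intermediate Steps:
Z = ½ (Z = 1/2 = ½ ≈ 0.50000)
d(s, g) = -10 (d(s, g) = ((½)*5)*(-4) = (5/2)*(-4) = -10)
(-15/(-53) - 58/45)*(-33) + d(1, -11) = (-15/(-53) - 58/45)*(-33) - 10 = (-15*(-1/53) - 58*1/45)*(-33) - 10 = (15/53 - 58/45)*(-33) - 10 = -2399/2385*(-33) - 10 = 26389/795 - 10 = 18439/795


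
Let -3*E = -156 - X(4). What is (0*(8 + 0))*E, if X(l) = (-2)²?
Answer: 0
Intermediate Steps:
X(l) = 4
E = 160/3 (E = -(-156 - 1*4)/3 = -(-156 - 4)/3 = -⅓*(-160) = 160/3 ≈ 53.333)
(0*(8 + 0))*E = (0*(8 + 0))*(160/3) = (0*8)*(160/3) = 0*(160/3) = 0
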